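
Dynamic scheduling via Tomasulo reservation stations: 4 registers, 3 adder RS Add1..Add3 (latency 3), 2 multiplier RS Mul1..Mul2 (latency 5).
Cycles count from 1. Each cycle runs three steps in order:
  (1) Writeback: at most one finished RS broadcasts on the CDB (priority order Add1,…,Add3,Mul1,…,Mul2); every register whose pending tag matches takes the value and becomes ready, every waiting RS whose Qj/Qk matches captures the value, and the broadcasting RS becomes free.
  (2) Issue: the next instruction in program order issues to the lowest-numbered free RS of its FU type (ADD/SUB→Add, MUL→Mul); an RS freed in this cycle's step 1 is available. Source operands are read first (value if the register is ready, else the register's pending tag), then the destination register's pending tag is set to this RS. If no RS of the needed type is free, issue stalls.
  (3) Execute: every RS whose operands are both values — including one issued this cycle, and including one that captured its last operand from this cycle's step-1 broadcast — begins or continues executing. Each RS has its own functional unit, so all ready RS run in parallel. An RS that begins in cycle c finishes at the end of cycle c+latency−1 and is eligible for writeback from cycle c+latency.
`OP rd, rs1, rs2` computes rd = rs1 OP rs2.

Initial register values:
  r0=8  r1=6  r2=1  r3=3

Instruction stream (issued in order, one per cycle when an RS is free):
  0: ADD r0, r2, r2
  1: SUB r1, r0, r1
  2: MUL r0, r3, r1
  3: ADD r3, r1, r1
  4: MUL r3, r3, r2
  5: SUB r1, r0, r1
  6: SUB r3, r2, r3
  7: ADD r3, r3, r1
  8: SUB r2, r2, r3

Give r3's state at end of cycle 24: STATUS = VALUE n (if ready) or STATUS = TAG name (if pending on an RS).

c1: issue ADD r0<-Add1 | r0:Add1,r1:6,r2:1,r3:3
c2: issue SUB r1<-Add2 | r0:Add1,r1:Add2,r2:1,r3:3
c3: issue MUL r0<-Mul1 | r0:Mul1,r1:Add2,r2:1,r3:3
c4: CDB Add1=2; issue ADD r3<-Add1 | r0:Mul1,r1:Add2,r2:1,r3:Add1
c5: issue MUL r3<-Mul2 | r0:Mul1,r1:Add2,r2:1,r3:Mul2
c6: issue SUB r1<-Add3 | r0:Mul1,r1:Add3,r2:1,r3:Mul2
c7: CDB Add2=-4; issue SUB r3<-Add2 | r0:Mul1,r1:Add3,r2:1,r3:Add2
c8: stall | r0:Mul1,r1:Add3,r2:1,r3:Add2
c9: stall | r0:Mul1,r1:Add3,r2:1,r3:Add2
c10: CDB Add1=-8; issue ADD r3<-Add1 | r0:Mul1,r1:Add3,r2:1,r3:Add1
c11: stall | r0:Mul1,r1:Add3,r2:1,r3:Add1
c12: CDB Mul1=-12; stall | r0:-12,r1:Add3,r2:1,r3:Add1
c13: stall | r0:-12,r1:Add3,r2:1,r3:Add1
c14: stall | r0:-12,r1:Add3,r2:1,r3:Add1
c15: CDB Add3=-8; issue SUB r2<-Add3 | r0:-12,r1:-8,r2:Add3,r3:Add1
c16: CDB Mul2=-8 | r0:-12,r1:-8,r2:Add3,r3:Add1
c17: - | r0:-12,r1:-8,r2:Add3,r3:Add1
c18: - | r0:-12,r1:-8,r2:Add3,r3:Add1
c19: CDB Add2=9 | r0:-12,r1:-8,r2:Add3,r3:Add1
c20: - | r0:-12,r1:-8,r2:Add3,r3:Add1
c21: - | r0:-12,r1:-8,r2:Add3,r3:Add1
c22: CDB Add1=1 | r0:-12,r1:-8,r2:Add3,r3:1
c23: - | r0:-12,r1:-8,r2:Add3,r3:1
c24: - | r0:-12,r1:-8,r2:Add3,r3:1

STATUS = VALUE 1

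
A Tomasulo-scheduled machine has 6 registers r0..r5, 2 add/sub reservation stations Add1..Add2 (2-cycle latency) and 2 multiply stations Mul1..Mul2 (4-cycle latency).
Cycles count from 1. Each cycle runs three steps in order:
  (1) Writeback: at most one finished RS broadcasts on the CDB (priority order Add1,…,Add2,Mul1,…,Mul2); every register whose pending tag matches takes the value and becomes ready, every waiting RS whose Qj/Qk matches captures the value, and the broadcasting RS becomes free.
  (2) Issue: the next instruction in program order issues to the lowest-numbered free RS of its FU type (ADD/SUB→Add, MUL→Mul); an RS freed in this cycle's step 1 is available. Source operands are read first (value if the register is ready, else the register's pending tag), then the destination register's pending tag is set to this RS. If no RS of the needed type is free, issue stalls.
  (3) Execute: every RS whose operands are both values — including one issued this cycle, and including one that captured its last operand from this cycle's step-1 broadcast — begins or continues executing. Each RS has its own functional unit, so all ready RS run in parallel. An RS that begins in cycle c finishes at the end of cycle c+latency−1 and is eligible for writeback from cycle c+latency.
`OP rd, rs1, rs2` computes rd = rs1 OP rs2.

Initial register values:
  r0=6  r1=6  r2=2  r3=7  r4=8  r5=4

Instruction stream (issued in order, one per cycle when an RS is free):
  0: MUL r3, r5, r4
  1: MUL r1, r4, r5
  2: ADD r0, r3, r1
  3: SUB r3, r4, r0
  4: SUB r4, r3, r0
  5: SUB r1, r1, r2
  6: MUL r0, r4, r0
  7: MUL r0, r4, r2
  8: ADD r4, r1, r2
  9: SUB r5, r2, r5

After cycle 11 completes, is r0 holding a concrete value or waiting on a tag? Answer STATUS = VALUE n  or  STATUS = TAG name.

  c1: issue MUL r3<-Mul1  regs: r0:6,r1:6,r2:2,r3:Mul1,r4:8,r5:4
  c2: issue MUL r1<-Mul2  regs: r0:6,r1:Mul2,r2:2,r3:Mul1,r4:8,r5:4
  c3: issue ADD r0<-Add1  regs: r0:Add1,r1:Mul2,r2:2,r3:Mul1,r4:8,r5:4
  c4: issue SUB r3<-Add2  regs: r0:Add1,r1:Mul2,r2:2,r3:Add2,r4:8,r5:4
  c5: CDB Mul1=32; stall  regs: r0:Add1,r1:Mul2,r2:2,r3:Add2,r4:8,r5:4
  c6: CDB Mul2=32; stall  regs: r0:Add1,r1:32,r2:2,r3:Add2,r4:8,r5:4
  c7: stall  regs: r0:Add1,r1:32,r2:2,r3:Add2,r4:8,r5:4
  c8: CDB Add1=64; issue SUB r4<-Add1  regs: r0:64,r1:32,r2:2,r3:Add2,r4:Add1,r5:4
  c9: stall  regs: r0:64,r1:32,r2:2,r3:Add2,r4:Add1,r5:4
  c10: CDB Add2=-56; issue SUB r1<-Add2  regs: r0:64,r1:Add2,r2:2,r3:-56,r4:Add1,r5:4
  c11: issue MUL r0<-Mul1  regs: r0:Mul1,r1:Add2,r2:2,r3:-56,r4:Add1,r5:4

STATUS = TAG Mul1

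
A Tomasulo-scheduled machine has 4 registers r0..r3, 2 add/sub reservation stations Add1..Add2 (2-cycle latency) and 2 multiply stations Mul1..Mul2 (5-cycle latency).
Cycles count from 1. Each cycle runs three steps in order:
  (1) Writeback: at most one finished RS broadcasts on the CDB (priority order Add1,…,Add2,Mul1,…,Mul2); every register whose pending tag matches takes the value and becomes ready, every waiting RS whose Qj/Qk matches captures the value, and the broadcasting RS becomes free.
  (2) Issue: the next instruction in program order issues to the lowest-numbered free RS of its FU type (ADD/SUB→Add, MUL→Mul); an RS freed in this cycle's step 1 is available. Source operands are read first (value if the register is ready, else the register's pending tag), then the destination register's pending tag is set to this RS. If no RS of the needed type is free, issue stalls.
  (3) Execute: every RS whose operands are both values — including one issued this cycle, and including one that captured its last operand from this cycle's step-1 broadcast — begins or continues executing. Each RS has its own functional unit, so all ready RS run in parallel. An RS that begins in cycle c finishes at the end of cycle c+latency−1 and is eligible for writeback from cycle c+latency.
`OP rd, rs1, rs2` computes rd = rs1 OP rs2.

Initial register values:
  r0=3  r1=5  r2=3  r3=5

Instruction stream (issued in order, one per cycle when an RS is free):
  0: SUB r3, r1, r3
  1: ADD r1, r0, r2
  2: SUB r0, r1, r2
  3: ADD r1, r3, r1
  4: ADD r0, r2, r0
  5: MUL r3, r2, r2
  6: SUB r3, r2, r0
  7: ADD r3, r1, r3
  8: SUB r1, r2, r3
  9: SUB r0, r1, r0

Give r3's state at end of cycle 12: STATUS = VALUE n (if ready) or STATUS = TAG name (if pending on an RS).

STATUS = VALUE 3

  c1: issue SUB r3<-Add1  regs: r0:3,r1:5,r2:3,r3:Add1
  c2: issue ADD r1<-Add2  regs: r0:3,r1:Add2,r2:3,r3:Add1
  c3: CDB Add1=0; issue SUB r0<-Add1  regs: r0:Add1,r1:Add2,r2:3,r3:0
  c4: CDB Add2=6; issue ADD r1<-Add2  regs: r0:Add1,r1:Add2,r2:3,r3:0
  c5: stall  regs: r0:Add1,r1:Add2,r2:3,r3:0
  c6: CDB Add1=3; issue ADD r0<-Add1  regs: r0:Add1,r1:Add2,r2:3,r3:0
  c7: CDB Add2=6; issue MUL r3<-Mul1  regs: r0:Add1,r1:6,r2:3,r3:Mul1
  c8: CDB Add1=6; issue SUB r3<-Add1  regs: r0:6,r1:6,r2:3,r3:Add1
  c9: issue ADD r3<-Add2  regs: r0:6,r1:6,r2:3,r3:Add2
  c10: CDB Add1=-3; issue SUB r1<-Add1  regs: r0:6,r1:Add1,r2:3,r3:Add2
  c11: stall  regs: r0:6,r1:Add1,r2:3,r3:Add2
  c12: CDB Add2=3; issue SUB r0<-Add2  regs: r0:Add2,r1:Add1,r2:3,r3:3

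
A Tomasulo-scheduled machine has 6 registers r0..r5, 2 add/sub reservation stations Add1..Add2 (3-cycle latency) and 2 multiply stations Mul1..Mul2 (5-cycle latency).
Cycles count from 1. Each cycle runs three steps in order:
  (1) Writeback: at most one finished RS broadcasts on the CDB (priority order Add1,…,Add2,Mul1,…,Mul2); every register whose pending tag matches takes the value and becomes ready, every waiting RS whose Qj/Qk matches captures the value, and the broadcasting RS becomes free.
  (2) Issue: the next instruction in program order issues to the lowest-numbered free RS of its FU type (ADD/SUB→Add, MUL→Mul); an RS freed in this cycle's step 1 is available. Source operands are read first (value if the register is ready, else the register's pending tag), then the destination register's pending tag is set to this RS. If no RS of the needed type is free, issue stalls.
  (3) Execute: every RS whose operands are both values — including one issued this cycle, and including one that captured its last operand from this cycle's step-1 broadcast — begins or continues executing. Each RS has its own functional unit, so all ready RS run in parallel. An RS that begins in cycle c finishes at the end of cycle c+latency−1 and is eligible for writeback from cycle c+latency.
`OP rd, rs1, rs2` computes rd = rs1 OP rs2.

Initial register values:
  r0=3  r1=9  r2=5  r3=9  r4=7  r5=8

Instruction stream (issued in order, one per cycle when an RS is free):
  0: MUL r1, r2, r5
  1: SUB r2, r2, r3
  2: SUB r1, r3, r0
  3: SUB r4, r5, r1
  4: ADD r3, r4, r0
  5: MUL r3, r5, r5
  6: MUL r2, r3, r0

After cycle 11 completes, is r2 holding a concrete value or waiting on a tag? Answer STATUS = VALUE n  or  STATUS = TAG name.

STATUS = TAG Mul2

cycle 1: issue MUL r1<-Mul1 // r0:3,r1:Mul1,r2:5,r3:9,r4:7,r5:8
cycle 2: issue SUB r2<-Add1 // r0:3,r1:Mul1,r2:Add1,r3:9,r4:7,r5:8
cycle 3: issue SUB r1<-Add2 // r0:3,r1:Add2,r2:Add1,r3:9,r4:7,r5:8
cycle 4: stall // r0:3,r1:Add2,r2:Add1,r3:9,r4:7,r5:8
cycle 5: CDB Add1=-4; issue SUB r4<-Add1 // r0:3,r1:Add2,r2:-4,r3:9,r4:Add1,r5:8
cycle 6: CDB Add2=6; issue ADD r3<-Add2 // r0:3,r1:6,r2:-4,r3:Add2,r4:Add1,r5:8
cycle 7: CDB Mul1=40; issue MUL r3<-Mul1 // r0:3,r1:6,r2:-4,r3:Mul1,r4:Add1,r5:8
cycle 8: issue MUL r2<-Mul2 // r0:3,r1:6,r2:Mul2,r3:Mul1,r4:Add1,r5:8
cycle 9: CDB Add1=2 // r0:3,r1:6,r2:Mul2,r3:Mul1,r4:2,r5:8
cycle 10: - // r0:3,r1:6,r2:Mul2,r3:Mul1,r4:2,r5:8
cycle 11: - // r0:3,r1:6,r2:Mul2,r3:Mul1,r4:2,r5:8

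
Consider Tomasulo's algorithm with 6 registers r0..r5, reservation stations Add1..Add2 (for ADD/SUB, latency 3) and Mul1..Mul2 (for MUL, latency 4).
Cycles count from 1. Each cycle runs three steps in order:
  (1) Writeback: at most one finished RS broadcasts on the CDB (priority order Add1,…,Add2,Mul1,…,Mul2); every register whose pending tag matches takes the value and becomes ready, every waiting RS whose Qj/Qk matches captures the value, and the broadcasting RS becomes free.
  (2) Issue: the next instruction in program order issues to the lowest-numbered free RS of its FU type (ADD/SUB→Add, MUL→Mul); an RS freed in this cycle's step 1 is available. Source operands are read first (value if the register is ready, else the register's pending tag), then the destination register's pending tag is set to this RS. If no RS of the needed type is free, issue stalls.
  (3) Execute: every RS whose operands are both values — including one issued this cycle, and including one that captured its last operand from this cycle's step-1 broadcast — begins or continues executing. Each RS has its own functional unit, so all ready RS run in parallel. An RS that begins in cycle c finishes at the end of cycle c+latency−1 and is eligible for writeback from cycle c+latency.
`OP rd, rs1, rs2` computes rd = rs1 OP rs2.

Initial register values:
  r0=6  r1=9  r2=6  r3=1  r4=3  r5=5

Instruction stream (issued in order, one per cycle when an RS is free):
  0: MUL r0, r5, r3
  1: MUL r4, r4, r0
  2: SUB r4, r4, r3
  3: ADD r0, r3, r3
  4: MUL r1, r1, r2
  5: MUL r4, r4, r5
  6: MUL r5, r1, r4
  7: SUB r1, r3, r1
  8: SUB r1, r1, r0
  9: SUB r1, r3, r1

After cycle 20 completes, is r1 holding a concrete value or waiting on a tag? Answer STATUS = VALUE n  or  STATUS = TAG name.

STATUS = VALUE 56

cycle 1: issue MUL r0<-Mul1 // r0:Mul1,r1:9,r2:6,r3:1,r4:3,r5:5
cycle 2: issue MUL r4<-Mul2 // r0:Mul1,r1:9,r2:6,r3:1,r4:Mul2,r5:5
cycle 3: issue SUB r4<-Add1 // r0:Mul1,r1:9,r2:6,r3:1,r4:Add1,r5:5
cycle 4: issue ADD r0<-Add2 // r0:Add2,r1:9,r2:6,r3:1,r4:Add1,r5:5
cycle 5: CDB Mul1=5; issue MUL r1<-Mul1 // r0:Add2,r1:Mul1,r2:6,r3:1,r4:Add1,r5:5
cycle 6: stall // r0:Add2,r1:Mul1,r2:6,r3:1,r4:Add1,r5:5
cycle 7: CDB Add2=2; stall // r0:2,r1:Mul1,r2:6,r3:1,r4:Add1,r5:5
cycle 8: stall // r0:2,r1:Mul1,r2:6,r3:1,r4:Add1,r5:5
cycle 9: CDB Mul1=54; issue MUL r4<-Mul1 // r0:2,r1:54,r2:6,r3:1,r4:Mul1,r5:5
cycle 10: CDB Mul2=15; issue MUL r5<-Mul2 // r0:2,r1:54,r2:6,r3:1,r4:Mul1,r5:Mul2
cycle 11: issue SUB r1<-Add2 // r0:2,r1:Add2,r2:6,r3:1,r4:Mul1,r5:Mul2
cycle 12: stall // r0:2,r1:Add2,r2:6,r3:1,r4:Mul1,r5:Mul2
cycle 13: CDB Add1=14; issue SUB r1<-Add1 // r0:2,r1:Add1,r2:6,r3:1,r4:Mul1,r5:Mul2
cycle 14: CDB Add2=-53; issue SUB r1<-Add2 // r0:2,r1:Add2,r2:6,r3:1,r4:Mul1,r5:Mul2
cycle 15: - // r0:2,r1:Add2,r2:6,r3:1,r4:Mul1,r5:Mul2
cycle 16: - // r0:2,r1:Add2,r2:6,r3:1,r4:Mul1,r5:Mul2
cycle 17: CDB Add1=-55 // r0:2,r1:Add2,r2:6,r3:1,r4:Mul1,r5:Mul2
cycle 18: CDB Mul1=70 // r0:2,r1:Add2,r2:6,r3:1,r4:70,r5:Mul2
cycle 19: - // r0:2,r1:Add2,r2:6,r3:1,r4:70,r5:Mul2
cycle 20: CDB Add2=56 // r0:2,r1:56,r2:6,r3:1,r4:70,r5:Mul2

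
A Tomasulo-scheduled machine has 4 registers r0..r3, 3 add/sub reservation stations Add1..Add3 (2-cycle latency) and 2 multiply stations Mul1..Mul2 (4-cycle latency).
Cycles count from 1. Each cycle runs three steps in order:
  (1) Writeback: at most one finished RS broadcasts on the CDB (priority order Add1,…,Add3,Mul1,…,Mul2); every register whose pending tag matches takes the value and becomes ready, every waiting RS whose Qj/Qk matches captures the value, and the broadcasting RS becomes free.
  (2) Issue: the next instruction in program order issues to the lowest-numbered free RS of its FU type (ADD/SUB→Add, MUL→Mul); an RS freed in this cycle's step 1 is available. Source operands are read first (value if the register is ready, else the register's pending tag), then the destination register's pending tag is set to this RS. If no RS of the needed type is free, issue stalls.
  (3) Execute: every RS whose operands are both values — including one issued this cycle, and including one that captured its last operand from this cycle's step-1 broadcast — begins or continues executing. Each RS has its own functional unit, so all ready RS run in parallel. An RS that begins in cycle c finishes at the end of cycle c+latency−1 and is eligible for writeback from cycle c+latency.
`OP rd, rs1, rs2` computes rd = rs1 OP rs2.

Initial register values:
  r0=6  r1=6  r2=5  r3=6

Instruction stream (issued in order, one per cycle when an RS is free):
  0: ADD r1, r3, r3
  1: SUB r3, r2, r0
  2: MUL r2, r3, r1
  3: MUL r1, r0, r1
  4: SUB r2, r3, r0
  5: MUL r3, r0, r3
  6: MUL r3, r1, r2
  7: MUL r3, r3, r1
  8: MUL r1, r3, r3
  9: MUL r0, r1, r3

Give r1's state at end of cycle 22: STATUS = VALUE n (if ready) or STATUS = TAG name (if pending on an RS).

  c1: issue ADD r1<-Add1  regs: r0:6,r1:Add1,r2:5,r3:6
  c2: issue SUB r3<-Add2  regs: r0:6,r1:Add1,r2:5,r3:Add2
  c3: CDB Add1=12; issue MUL r2<-Mul1  regs: r0:6,r1:12,r2:Mul1,r3:Add2
  c4: CDB Add2=-1; issue MUL r1<-Mul2  regs: r0:6,r1:Mul2,r2:Mul1,r3:-1
  c5: issue SUB r2<-Add1  regs: r0:6,r1:Mul2,r2:Add1,r3:-1
  c6: stall  regs: r0:6,r1:Mul2,r2:Add1,r3:-1
  c7: CDB Add1=-7; stall  regs: r0:6,r1:Mul2,r2:-7,r3:-1
  c8: CDB Mul1=-12; issue MUL r3<-Mul1  regs: r0:6,r1:Mul2,r2:-7,r3:Mul1
  c9: CDB Mul2=72; issue MUL r3<-Mul2  regs: r0:6,r1:72,r2:-7,r3:Mul2
  c10: stall  regs: r0:6,r1:72,r2:-7,r3:Mul2
  c11: stall  regs: r0:6,r1:72,r2:-7,r3:Mul2
  c12: CDB Mul1=-6; issue MUL r3<-Mul1  regs: r0:6,r1:72,r2:-7,r3:Mul1
  c13: CDB Mul2=-504; issue MUL r1<-Mul2  regs: r0:6,r1:Mul2,r2:-7,r3:Mul1
  c14: stall  regs: r0:6,r1:Mul2,r2:-7,r3:Mul1
  c15: stall  regs: r0:6,r1:Mul2,r2:-7,r3:Mul1
  c16: stall  regs: r0:6,r1:Mul2,r2:-7,r3:Mul1
  c17: CDB Mul1=-36288; issue MUL r0<-Mul1  regs: r0:Mul1,r1:Mul2,r2:-7,r3:-36288
  c18: -  regs: r0:Mul1,r1:Mul2,r2:-7,r3:-36288
  c19: -  regs: r0:Mul1,r1:Mul2,r2:-7,r3:-36288
  c20: -  regs: r0:Mul1,r1:Mul2,r2:-7,r3:-36288
  c21: CDB Mul2=1316818944  regs: r0:Mul1,r1:1316818944,r2:-7,r3:-36288
  c22: -  regs: r0:Mul1,r1:1316818944,r2:-7,r3:-36288

STATUS = VALUE 1316818944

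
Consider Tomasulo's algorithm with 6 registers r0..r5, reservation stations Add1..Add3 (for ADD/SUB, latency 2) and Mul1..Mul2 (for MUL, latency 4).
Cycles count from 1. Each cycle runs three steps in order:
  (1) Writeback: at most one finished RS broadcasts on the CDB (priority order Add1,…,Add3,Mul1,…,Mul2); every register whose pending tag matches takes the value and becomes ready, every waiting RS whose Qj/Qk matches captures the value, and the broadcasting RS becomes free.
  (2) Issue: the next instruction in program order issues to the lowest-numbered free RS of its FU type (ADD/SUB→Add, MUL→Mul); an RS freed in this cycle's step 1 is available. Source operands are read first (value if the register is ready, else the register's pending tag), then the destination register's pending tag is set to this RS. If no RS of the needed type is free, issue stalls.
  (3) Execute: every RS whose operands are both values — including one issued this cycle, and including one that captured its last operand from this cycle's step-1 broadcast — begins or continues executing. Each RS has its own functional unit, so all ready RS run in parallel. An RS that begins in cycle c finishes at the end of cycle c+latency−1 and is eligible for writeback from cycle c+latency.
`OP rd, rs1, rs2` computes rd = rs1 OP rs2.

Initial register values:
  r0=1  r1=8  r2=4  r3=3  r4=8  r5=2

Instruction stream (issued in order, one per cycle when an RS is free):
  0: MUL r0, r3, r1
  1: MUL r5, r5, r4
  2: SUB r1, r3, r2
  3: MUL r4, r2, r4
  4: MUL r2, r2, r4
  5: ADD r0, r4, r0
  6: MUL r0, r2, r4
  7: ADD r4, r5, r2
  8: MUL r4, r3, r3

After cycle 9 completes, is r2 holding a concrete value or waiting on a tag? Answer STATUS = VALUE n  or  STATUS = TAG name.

  c1: issue MUL r0<-Mul1  regs: r0:Mul1,r1:8,r2:4,r3:3,r4:8,r5:2
  c2: issue MUL r5<-Mul2  regs: r0:Mul1,r1:8,r2:4,r3:3,r4:8,r5:Mul2
  c3: issue SUB r1<-Add1  regs: r0:Mul1,r1:Add1,r2:4,r3:3,r4:8,r5:Mul2
  c4: stall  regs: r0:Mul1,r1:Add1,r2:4,r3:3,r4:8,r5:Mul2
  c5: CDB Add1=-1; stall  regs: r0:Mul1,r1:-1,r2:4,r3:3,r4:8,r5:Mul2
  c6: CDB Mul1=24; issue MUL r4<-Mul1  regs: r0:24,r1:-1,r2:4,r3:3,r4:Mul1,r5:Mul2
  c7: CDB Mul2=16; issue MUL r2<-Mul2  regs: r0:24,r1:-1,r2:Mul2,r3:3,r4:Mul1,r5:16
  c8: issue ADD r0<-Add1  regs: r0:Add1,r1:-1,r2:Mul2,r3:3,r4:Mul1,r5:16
  c9: stall  regs: r0:Add1,r1:-1,r2:Mul2,r3:3,r4:Mul1,r5:16

STATUS = TAG Mul2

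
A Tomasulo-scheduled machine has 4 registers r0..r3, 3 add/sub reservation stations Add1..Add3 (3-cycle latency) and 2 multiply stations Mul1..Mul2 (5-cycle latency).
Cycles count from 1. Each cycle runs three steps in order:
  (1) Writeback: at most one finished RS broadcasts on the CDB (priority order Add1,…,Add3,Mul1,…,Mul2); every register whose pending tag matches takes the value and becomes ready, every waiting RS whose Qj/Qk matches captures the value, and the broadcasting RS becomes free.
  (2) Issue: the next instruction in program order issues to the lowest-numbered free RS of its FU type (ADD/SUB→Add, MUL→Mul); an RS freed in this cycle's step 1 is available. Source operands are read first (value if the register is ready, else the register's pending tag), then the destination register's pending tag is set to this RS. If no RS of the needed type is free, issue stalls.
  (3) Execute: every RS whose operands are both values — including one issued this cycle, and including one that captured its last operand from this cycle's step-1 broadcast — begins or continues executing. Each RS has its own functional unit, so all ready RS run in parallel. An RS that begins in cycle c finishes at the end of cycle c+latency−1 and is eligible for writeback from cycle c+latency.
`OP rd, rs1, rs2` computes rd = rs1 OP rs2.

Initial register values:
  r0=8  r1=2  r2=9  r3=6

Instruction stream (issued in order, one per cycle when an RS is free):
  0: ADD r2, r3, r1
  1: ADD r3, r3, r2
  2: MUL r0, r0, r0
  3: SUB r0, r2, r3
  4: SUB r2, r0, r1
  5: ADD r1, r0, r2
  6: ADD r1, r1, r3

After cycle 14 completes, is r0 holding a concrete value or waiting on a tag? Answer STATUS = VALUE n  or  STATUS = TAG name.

  c1: issue ADD r2<-Add1  regs: r0:8,r1:2,r2:Add1,r3:6
  c2: issue ADD r3<-Add2  regs: r0:8,r1:2,r2:Add1,r3:Add2
  c3: issue MUL r0<-Mul1  regs: r0:Mul1,r1:2,r2:Add1,r3:Add2
  c4: CDB Add1=8; issue SUB r0<-Add1  regs: r0:Add1,r1:2,r2:8,r3:Add2
  c5: issue SUB r2<-Add3  regs: r0:Add1,r1:2,r2:Add3,r3:Add2
  c6: stall  regs: r0:Add1,r1:2,r2:Add3,r3:Add2
  c7: CDB Add2=14; issue ADD r1<-Add2  regs: r0:Add1,r1:Add2,r2:Add3,r3:14
  c8: CDB Mul1=64; stall  regs: r0:Add1,r1:Add2,r2:Add3,r3:14
  c9: stall  regs: r0:Add1,r1:Add2,r2:Add3,r3:14
  c10: CDB Add1=-6; issue ADD r1<-Add1  regs: r0:-6,r1:Add1,r2:Add3,r3:14
  c11: -  regs: r0:-6,r1:Add1,r2:Add3,r3:14
  c12: -  regs: r0:-6,r1:Add1,r2:Add3,r3:14
  c13: CDB Add3=-8  regs: r0:-6,r1:Add1,r2:-8,r3:14
  c14: -  regs: r0:-6,r1:Add1,r2:-8,r3:14

STATUS = VALUE -6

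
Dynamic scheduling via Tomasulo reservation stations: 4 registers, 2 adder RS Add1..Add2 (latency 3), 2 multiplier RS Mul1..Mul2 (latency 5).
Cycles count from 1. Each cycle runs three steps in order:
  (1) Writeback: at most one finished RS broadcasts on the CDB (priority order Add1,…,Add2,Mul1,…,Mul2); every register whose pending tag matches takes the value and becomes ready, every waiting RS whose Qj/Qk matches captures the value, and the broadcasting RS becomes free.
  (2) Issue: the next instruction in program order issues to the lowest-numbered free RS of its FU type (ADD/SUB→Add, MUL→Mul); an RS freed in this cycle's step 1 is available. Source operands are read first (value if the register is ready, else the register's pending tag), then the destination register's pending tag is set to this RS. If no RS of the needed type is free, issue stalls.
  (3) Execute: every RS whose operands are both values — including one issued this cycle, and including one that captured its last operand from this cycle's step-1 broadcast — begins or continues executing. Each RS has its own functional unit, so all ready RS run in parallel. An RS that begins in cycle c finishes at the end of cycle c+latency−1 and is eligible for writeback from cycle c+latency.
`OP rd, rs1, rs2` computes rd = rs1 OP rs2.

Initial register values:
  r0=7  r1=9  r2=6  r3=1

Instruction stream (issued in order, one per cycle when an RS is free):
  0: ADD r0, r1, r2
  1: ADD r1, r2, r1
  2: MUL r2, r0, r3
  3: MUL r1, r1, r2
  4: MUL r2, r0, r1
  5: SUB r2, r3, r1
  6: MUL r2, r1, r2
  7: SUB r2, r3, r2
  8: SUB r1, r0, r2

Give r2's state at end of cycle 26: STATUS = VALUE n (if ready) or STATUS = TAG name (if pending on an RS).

STATUS = VALUE 50401

  c1: issue ADD r0<-Add1  regs: r0:Add1,r1:9,r2:6,r3:1
  c2: issue ADD r1<-Add2  regs: r0:Add1,r1:Add2,r2:6,r3:1
  c3: issue MUL r2<-Mul1  regs: r0:Add1,r1:Add2,r2:Mul1,r3:1
  c4: CDB Add1=15; issue MUL r1<-Mul2  regs: r0:15,r1:Mul2,r2:Mul1,r3:1
  c5: CDB Add2=15; stall  regs: r0:15,r1:Mul2,r2:Mul1,r3:1
  c6: stall  regs: r0:15,r1:Mul2,r2:Mul1,r3:1
  c7: stall  regs: r0:15,r1:Mul2,r2:Mul1,r3:1
  c8: stall  regs: r0:15,r1:Mul2,r2:Mul1,r3:1
  c9: CDB Mul1=15; issue MUL r2<-Mul1  regs: r0:15,r1:Mul2,r2:Mul1,r3:1
  c10: issue SUB r2<-Add1  regs: r0:15,r1:Mul2,r2:Add1,r3:1
  c11: stall  regs: r0:15,r1:Mul2,r2:Add1,r3:1
  c12: stall  regs: r0:15,r1:Mul2,r2:Add1,r3:1
  c13: stall  regs: r0:15,r1:Mul2,r2:Add1,r3:1
  c14: CDB Mul2=225; issue MUL r2<-Mul2  regs: r0:15,r1:225,r2:Mul2,r3:1
  c15: issue SUB r2<-Add2  regs: r0:15,r1:225,r2:Add2,r3:1
  c16: stall  regs: r0:15,r1:225,r2:Add2,r3:1
  c17: CDB Add1=-224; issue SUB r1<-Add1  regs: r0:15,r1:Add1,r2:Add2,r3:1
  c18: -  regs: r0:15,r1:Add1,r2:Add2,r3:1
  c19: CDB Mul1=3375  regs: r0:15,r1:Add1,r2:Add2,r3:1
  c20: -  regs: r0:15,r1:Add1,r2:Add2,r3:1
  c21: -  regs: r0:15,r1:Add1,r2:Add2,r3:1
  c22: CDB Mul2=-50400  regs: r0:15,r1:Add1,r2:Add2,r3:1
  c23: -  regs: r0:15,r1:Add1,r2:Add2,r3:1
  c24: -  regs: r0:15,r1:Add1,r2:Add2,r3:1
  c25: CDB Add2=50401  regs: r0:15,r1:Add1,r2:50401,r3:1
  c26: -  regs: r0:15,r1:Add1,r2:50401,r3:1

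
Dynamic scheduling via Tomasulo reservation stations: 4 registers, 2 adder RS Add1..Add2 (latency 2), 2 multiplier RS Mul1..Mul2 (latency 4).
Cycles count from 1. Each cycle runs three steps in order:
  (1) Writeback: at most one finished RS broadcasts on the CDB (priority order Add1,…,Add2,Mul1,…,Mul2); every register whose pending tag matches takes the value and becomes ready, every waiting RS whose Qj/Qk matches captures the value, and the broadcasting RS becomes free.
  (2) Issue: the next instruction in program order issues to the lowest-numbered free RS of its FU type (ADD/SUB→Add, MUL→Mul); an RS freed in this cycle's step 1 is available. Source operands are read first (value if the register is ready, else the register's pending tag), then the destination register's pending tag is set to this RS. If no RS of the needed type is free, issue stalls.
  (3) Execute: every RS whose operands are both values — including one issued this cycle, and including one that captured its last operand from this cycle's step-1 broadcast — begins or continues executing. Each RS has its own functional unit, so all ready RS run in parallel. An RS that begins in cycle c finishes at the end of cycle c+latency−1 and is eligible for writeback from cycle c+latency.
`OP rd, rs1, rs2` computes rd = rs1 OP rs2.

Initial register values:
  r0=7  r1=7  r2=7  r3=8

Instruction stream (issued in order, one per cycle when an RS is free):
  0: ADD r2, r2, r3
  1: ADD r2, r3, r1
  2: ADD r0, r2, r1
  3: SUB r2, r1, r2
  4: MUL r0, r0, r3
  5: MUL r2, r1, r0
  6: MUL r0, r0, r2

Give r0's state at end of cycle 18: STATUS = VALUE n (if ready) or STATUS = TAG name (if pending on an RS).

  c1: issue ADD r2<-Add1  regs: r0:7,r1:7,r2:Add1,r3:8
  c2: issue ADD r2<-Add2  regs: r0:7,r1:7,r2:Add2,r3:8
  c3: CDB Add1=15; issue ADD r0<-Add1  regs: r0:Add1,r1:7,r2:Add2,r3:8
  c4: CDB Add2=15; issue SUB r2<-Add2  regs: r0:Add1,r1:7,r2:Add2,r3:8
  c5: issue MUL r0<-Mul1  regs: r0:Mul1,r1:7,r2:Add2,r3:8
  c6: CDB Add1=22; issue MUL r2<-Mul2  regs: r0:Mul1,r1:7,r2:Mul2,r3:8
  c7: CDB Add2=-8; stall  regs: r0:Mul1,r1:7,r2:Mul2,r3:8
  c8: stall  regs: r0:Mul1,r1:7,r2:Mul2,r3:8
  c9: stall  regs: r0:Mul1,r1:7,r2:Mul2,r3:8
  c10: CDB Mul1=176; issue MUL r0<-Mul1  regs: r0:Mul1,r1:7,r2:Mul2,r3:8
  c11: -  regs: r0:Mul1,r1:7,r2:Mul2,r3:8
  c12: -  regs: r0:Mul1,r1:7,r2:Mul2,r3:8
  c13: -  regs: r0:Mul1,r1:7,r2:Mul2,r3:8
  c14: CDB Mul2=1232  regs: r0:Mul1,r1:7,r2:1232,r3:8
  c15: -  regs: r0:Mul1,r1:7,r2:1232,r3:8
  c16: -  regs: r0:Mul1,r1:7,r2:1232,r3:8
  c17: -  regs: r0:Mul1,r1:7,r2:1232,r3:8
  c18: CDB Mul1=216832  regs: r0:216832,r1:7,r2:1232,r3:8

STATUS = VALUE 216832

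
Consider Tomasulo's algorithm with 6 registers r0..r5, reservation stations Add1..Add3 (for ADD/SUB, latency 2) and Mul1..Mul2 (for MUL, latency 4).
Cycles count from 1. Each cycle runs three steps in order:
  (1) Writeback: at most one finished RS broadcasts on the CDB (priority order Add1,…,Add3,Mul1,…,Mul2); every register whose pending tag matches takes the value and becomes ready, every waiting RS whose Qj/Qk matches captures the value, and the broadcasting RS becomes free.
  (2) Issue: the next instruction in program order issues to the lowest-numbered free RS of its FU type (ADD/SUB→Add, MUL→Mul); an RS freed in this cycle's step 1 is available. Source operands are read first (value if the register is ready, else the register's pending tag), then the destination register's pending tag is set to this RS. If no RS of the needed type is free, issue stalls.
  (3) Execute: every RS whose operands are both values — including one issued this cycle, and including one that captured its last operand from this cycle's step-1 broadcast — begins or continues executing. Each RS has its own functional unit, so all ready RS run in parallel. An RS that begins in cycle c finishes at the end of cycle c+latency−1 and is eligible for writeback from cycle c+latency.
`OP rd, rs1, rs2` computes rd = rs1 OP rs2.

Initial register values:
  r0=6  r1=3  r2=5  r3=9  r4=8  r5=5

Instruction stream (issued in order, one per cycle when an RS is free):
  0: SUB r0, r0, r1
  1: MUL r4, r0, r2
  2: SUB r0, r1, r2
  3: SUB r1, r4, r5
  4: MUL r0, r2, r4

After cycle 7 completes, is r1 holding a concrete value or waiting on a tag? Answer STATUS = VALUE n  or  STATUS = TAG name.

c1: issue SUB r0<-Add1 | r0:Add1,r1:3,r2:5,r3:9,r4:8,r5:5
c2: issue MUL r4<-Mul1 | r0:Add1,r1:3,r2:5,r3:9,r4:Mul1,r5:5
c3: CDB Add1=3; issue SUB r0<-Add1 | r0:Add1,r1:3,r2:5,r3:9,r4:Mul1,r5:5
c4: issue SUB r1<-Add2 | r0:Add1,r1:Add2,r2:5,r3:9,r4:Mul1,r5:5
c5: CDB Add1=-2; issue MUL r0<-Mul2 | r0:Mul2,r1:Add2,r2:5,r3:9,r4:Mul1,r5:5
c6: - | r0:Mul2,r1:Add2,r2:5,r3:9,r4:Mul1,r5:5
c7: CDB Mul1=15 | r0:Mul2,r1:Add2,r2:5,r3:9,r4:15,r5:5

STATUS = TAG Add2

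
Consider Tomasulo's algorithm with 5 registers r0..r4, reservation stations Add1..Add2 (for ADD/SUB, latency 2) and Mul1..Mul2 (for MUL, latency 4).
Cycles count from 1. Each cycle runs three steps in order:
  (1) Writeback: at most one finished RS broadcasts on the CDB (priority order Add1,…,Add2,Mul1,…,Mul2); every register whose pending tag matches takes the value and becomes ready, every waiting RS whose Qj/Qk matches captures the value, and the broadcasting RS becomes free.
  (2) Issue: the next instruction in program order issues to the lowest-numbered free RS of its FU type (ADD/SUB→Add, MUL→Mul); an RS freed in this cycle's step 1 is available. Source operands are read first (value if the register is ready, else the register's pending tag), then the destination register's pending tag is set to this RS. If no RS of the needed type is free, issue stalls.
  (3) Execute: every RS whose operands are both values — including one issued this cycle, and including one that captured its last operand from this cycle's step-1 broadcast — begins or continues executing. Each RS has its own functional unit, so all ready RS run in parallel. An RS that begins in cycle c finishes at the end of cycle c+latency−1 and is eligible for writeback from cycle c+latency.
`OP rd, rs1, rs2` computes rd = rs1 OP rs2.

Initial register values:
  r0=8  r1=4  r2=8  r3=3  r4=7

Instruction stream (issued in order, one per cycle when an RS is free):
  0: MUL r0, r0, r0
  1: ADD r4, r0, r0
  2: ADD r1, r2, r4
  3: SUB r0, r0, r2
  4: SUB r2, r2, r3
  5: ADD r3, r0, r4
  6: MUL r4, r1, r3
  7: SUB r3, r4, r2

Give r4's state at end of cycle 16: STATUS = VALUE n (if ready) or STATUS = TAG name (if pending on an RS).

  c1: issue MUL r0<-Mul1  regs: r0:Mul1,r1:4,r2:8,r3:3,r4:7
  c2: issue ADD r4<-Add1  regs: r0:Mul1,r1:4,r2:8,r3:3,r4:Add1
  c3: issue ADD r1<-Add2  regs: r0:Mul1,r1:Add2,r2:8,r3:3,r4:Add1
  c4: stall  regs: r0:Mul1,r1:Add2,r2:8,r3:3,r4:Add1
  c5: CDB Mul1=64; stall  regs: r0:64,r1:Add2,r2:8,r3:3,r4:Add1
  c6: stall  regs: r0:64,r1:Add2,r2:8,r3:3,r4:Add1
  c7: CDB Add1=128; issue SUB r0<-Add1  regs: r0:Add1,r1:Add2,r2:8,r3:3,r4:128
  c8: stall  regs: r0:Add1,r1:Add2,r2:8,r3:3,r4:128
  c9: CDB Add1=56; issue SUB r2<-Add1  regs: r0:56,r1:Add2,r2:Add1,r3:3,r4:128
  c10: CDB Add2=136; issue ADD r3<-Add2  regs: r0:56,r1:136,r2:Add1,r3:Add2,r4:128
  c11: CDB Add1=5; issue MUL r4<-Mul1  regs: r0:56,r1:136,r2:5,r3:Add2,r4:Mul1
  c12: CDB Add2=184; issue SUB r3<-Add1  regs: r0:56,r1:136,r2:5,r3:Add1,r4:Mul1
  c13: -  regs: r0:56,r1:136,r2:5,r3:Add1,r4:Mul1
  c14: -  regs: r0:56,r1:136,r2:5,r3:Add1,r4:Mul1
  c15: -  regs: r0:56,r1:136,r2:5,r3:Add1,r4:Mul1
  c16: CDB Mul1=25024  regs: r0:56,r1:136,r2:5,r3:Add1,r4:25024

STATUS = VALUE 25024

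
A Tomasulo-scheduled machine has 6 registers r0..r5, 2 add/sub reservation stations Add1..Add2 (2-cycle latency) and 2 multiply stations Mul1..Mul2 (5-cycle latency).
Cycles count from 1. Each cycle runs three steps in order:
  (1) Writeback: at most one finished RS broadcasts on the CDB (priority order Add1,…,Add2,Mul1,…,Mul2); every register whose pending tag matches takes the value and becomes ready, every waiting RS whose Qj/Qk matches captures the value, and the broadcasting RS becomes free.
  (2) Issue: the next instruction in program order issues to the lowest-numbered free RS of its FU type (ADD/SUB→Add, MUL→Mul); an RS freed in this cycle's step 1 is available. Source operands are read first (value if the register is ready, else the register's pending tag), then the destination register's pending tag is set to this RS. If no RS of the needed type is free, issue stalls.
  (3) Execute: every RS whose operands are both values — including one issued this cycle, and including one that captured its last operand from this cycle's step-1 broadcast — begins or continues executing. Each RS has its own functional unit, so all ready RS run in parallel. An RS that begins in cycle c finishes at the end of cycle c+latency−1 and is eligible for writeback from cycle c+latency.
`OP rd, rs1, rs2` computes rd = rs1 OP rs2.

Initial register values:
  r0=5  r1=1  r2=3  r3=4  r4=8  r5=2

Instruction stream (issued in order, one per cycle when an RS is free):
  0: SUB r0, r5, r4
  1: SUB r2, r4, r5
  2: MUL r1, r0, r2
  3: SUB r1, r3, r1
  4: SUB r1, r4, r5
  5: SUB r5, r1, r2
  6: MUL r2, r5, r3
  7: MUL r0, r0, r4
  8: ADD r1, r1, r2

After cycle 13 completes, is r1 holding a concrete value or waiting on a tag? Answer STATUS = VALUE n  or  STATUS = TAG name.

  c1: issue SUB r0<-Add1  regs: r0:Add1,r1:1,r2:3,r3:4,r4:8,r5:2
  c2: issue SUB r2<-Add2  regs: r0:Add1,r1:1,r2:Add2,r3:4,r4:8,r5:2
  c3: CDB Add1=-6; issue MUL r1<-Mul1  regs: r0:-6,r1:Mul1,r2:Add2,r3:4,r4:8,r5:2
  c4: CDB Add2=6; issue SUB r1<-Add1  regs: r0:-6,r1:Add1,r2:6,r3:4,r4:8,r5:2
  c5: issue SUB r1<-Add2  regs: r0:-6,r1:Add2,r2:6,r3:4,r4:8,r5:2
  c6: stall  regs: r0:-6,r1:Add2,r2:6,r3:4,r4:8,r5:2
  c7: CDB Add2=6; issue SUB r5<-Add2  regs: r0:-6,r1:6,r2:6,r3:4,r4:8,r5:Add2
  c8: issue MUL r2<-Mul2  regs: r0:-6,r1:6,r2:Mul2,r3:4,r4:8,r5:Add2
  c9: CDB Add2=0; stall  regs: r0:-6,r1:6,r2:Mul2,r3:4,r4:8,r5:0
  c10: CDB Mul1=-36; issue MUL r0<-Mul1  regs: r0:Mul1,r1:6,r2:Mul2,r3:4,r4:8,r5:0
  c11: issue ADD r1<-Add2  regs: r0:Mul1,r1:Add2,r2:Mul2,r3:4,r4:8,r5:0
  c12: CDB Add1=40  regs: r0:Mul1,r1:Add2,r2:Mul2,r3:4,r4:8,r5:0
  c13: -  regs: r0:Mul1,r1:Add2,r2:Mul2,r3:4,r4:8,r5:0

STATUS = TAG Add2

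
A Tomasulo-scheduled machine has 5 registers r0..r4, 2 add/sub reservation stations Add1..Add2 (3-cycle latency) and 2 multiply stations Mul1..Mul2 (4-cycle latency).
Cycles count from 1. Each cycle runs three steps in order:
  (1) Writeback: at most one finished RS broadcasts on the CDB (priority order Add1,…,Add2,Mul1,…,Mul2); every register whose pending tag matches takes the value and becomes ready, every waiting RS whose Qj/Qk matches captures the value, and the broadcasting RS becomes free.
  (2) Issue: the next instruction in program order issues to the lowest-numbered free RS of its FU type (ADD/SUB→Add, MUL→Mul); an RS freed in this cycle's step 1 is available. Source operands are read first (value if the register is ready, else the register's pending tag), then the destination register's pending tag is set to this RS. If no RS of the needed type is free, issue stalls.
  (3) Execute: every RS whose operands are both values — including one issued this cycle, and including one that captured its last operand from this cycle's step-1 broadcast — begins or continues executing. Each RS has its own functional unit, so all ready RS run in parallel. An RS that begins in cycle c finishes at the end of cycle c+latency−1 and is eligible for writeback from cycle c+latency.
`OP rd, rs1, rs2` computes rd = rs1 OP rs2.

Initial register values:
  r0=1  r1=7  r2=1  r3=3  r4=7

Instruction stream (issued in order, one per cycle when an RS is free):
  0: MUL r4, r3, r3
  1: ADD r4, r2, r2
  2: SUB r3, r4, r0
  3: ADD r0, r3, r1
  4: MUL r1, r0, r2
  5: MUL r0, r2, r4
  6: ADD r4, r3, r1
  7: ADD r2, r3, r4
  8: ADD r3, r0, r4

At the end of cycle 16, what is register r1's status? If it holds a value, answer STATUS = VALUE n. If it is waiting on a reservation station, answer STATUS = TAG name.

STATUS = VALUE 8

  c1: issue MUL r4<-Mul1  regs: r0:1,r1:7,r2:1,r3:3,r4:Mul1
  c2: issue ADD r4<-Add1  regs: r0:1,r1:7,r2:1,r3:3,r4:Add1
  c3: issue SUB r3<-Add2  regs: r0:1,r1:7,r2:1,r3:Add2,r4:Add1
  c4: stall  regs: r0:1,r1:7,r2:1,r3:Add2,r4:Add1
  c5: CDB Add1=2; issue ADD r0<-Add1  regs: r0:Add1,r1:7,r2:1,r3:Add2,r4:2
  c6: CDB Mul1=9; issue MUL r1<-Mul1  regs: r0:Add1,r1:Mul1,r2:1,r3:Add2,r4:2
  c7: issue MUL r0<-Mul2  regs: r0:Mul2,r1:Mul1,r2:1,r3:Add2,r4:2
  c8: CDB Add2=1; issue ADD r4<-Add2  regs: r0:Mul2,r1:Mul1,r2:1,r3:1,r4:Add2
  c9: stall  regs: r0:Mul2,r1:Mul1,r2:1,r3:1,r4:Add2
  c10: stall  regs: r0:Mul2,r1:Mul1,r2:1,r3:1,r4:Add2
  c11: CDB Add1=8; issue ADD r2<-Add1  regs: r0:Mul2,r1:Mul1,r2:Add1,r3:1,r4:Add2
  c12: CDB Mul2=2; stall  regs: r0:2,r1:Mul1,r2:Add1,r3:1,r4:Add2
  c13: stall  regs: r0:2,r1:Mul1,r2:Add1,r3:1,r4:Add2
  c14: stall  regs: r0:2,r1:Mul1,r2:Add1,r3:1,r4:Add2
  c15: CDB Mul1=8; stall  regs: r0:2,r1:8,r2:Add1,r3:1,r4:Add2
  c16: stall  regs: r0:2,r1:8,r2:Add1,r3:1,r4:Add2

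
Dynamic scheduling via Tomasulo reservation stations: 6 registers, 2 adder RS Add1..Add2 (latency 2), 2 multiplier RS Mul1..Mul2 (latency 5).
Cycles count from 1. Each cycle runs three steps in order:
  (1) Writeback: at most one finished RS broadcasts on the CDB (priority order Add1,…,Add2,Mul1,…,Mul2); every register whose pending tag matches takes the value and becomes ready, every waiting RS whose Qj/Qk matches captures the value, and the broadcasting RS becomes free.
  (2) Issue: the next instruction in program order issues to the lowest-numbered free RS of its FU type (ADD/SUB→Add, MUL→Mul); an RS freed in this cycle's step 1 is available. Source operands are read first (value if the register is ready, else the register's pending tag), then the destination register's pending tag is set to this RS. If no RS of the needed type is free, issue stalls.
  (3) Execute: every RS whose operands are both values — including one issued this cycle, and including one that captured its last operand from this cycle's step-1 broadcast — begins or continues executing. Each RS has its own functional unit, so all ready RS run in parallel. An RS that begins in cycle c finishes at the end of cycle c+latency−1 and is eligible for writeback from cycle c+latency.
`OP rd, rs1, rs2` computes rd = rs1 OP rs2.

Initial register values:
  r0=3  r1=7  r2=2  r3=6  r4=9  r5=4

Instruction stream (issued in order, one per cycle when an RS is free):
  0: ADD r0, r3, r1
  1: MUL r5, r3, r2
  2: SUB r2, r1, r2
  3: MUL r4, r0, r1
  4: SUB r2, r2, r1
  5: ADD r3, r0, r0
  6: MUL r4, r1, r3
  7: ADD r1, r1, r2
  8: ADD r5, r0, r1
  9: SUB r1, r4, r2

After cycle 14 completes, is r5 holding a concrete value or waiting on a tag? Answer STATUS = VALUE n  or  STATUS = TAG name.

STATUS = VALUE 18

  c1: issue ADD r0<-Add1  regs: r0:Add1,r1:7,r2:2,r3:6,r4:9,r5:4
  c2: issue MUL r5<-Mul1  regs: r0:Add1,r1:7,r2:2,r3:6,r4:9,r5:Mul1
  c3: CDB Add1=13; issue SUB r2<-Add1  regs: r0:13,r1:7,r2:Add1,r3:6,r4:9,r5:Mul1
  c4: issue MUL r4<-Mul2  regs: r0:13,r1:7,r2:Add1,r3:6,r4:Mul2,r5:Mul1
  c5: CDB Add1=5; issue SUB r2<-Add1  regs: r0:13,r1:7,r2:Add1,r3:6,r4:Mul2,r5:Mul1
  c6: issue ADD r3<-Add2  regs: r0:13,r1:7,r2:Add1,r3:Add2,r4:Mul2,r5:Mul1
  c7: CDB Add1=-2; stall  regs: r0:13,r1:7,r2:-2,r3:Add2,r4:Mul2,r5:Mul1
  c8: CDB Add2=26; stall  regs: r0:13,r1:7,r2:-2,r3:26,r4:Mul2,r5:Mul1
  c9: CDB Mul1=12; issue MUL r4<-Mul1  regs: r0:13,r1:7,r2:-2,r3:26,r4:Mul1,r5:12
  c10: CDB Mul2=91; issue ADD r1<-Add1  regs: r0:13,r1:Add1,r2:-2,r3:26,r4:Mul1,r5:12
  c11: issue ADD r5<-Add2  regs: r0:13,r1:Add1,r2:-2,r3:26,r4:Mul1,r5:Add2
  c12: CDB Add1=5; issue SUB r1<-Add1  regs: r0:13,r1:Add1,r2:-2,r3:26,r4:Mul1,r5:Add2
  c13: -  regs: r0:13,r1:Add1,r2:-2,r3:26,r4:Mul1,r5:Add2
  c14: CDB Add2=18  regs: r0:13,r1:Add1,r2:-2,r3:26,r4:Mul1,r5:18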